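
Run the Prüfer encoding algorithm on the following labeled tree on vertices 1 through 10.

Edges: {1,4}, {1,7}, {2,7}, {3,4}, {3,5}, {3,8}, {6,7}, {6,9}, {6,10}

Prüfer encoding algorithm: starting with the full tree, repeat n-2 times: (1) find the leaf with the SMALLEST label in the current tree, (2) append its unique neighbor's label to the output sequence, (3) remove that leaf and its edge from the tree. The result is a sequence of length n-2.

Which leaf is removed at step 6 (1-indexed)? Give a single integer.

Step 1: current leaves = {2,5,8,9,10}. Remove leaf 2 (neighbor: 7).
Step 2: current leaves = {5,8,9,10}. Remove leaf 5 (neighbor: 3).
Step 3: current leaves = {8,9,10}. Remove leaf 8 (neighbor: 3).
Step 4: current leaves = {3,9,10}. Remove leaf 3 (neighbor: 4).
Step 5: current leaves = {4,9,10}. Remove leaf 4 (neighbor: 1).
Step 6: current leaves = {1,9,10}. Remove leaf 1 (neighbor: 7).

Answer: 1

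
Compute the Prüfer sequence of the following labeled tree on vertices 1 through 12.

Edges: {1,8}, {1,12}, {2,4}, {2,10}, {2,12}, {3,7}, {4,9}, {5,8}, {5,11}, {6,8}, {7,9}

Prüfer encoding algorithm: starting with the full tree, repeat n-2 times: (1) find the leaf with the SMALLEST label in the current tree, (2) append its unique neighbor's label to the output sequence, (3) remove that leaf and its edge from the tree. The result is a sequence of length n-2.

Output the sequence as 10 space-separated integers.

Step 1: leaves = {3,6,10,11}. Remove smallest leaf 3, emit neighbor 7.
Step 2: leaves = {6,7,10,11}. Remove smallest leaf 6, emit neighbor 8.
Step 3: leaves = {7,10,11}. Remove smallest leaf 7, emit neighbor 9.
Step 4: leaves = {9,10,11}. Remove smallest leaf 9, emit neighbor 4.
Step 5: leaves = {4,10,11}. Remove smallest leaf 4, emit neighbor 2.
Step 6: leaves = {10,11}. Remove smallest leaf 10, emit neighbor 2.
Step 7: leaves = {2,11}. Remove smallest leaf 2, emit neighbor 12.
Step 8: leaves = {11,12}. Remove smallest leaf 11, emit neighbor 5.
Step 9: leaves = {5,12}. Remove smallest leaf 5, emit neighbor 8.
Step 10: leaves = {8,12}. Remove smallest leaf 8, emit neighbor 1.
Done: 2 vertices remain (1, 12). Sequence = [7 8 9 4 2 2 12 5 8 1]

Answer: 7 8 9 4 2 2 12 5 8 1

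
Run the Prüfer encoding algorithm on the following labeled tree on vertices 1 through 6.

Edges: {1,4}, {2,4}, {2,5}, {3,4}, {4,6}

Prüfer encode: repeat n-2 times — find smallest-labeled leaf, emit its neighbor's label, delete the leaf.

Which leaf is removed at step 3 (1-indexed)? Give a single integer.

Step 1: current leaves = {1,3,5,6}. Remove leaf 1 (neighbor: 4).
Step 2: current leaves = {3,5,6}. Remove leaf 3 (neighbor: 4).
Step 3: current leaves = {5,6}. Remove leaf 5 (neighbor: 2).

Answer: 5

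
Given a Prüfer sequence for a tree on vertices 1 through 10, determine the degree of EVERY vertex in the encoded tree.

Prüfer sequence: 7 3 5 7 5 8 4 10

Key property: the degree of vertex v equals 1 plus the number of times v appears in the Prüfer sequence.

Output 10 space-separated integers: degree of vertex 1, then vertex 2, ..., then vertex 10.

Answer: 1 1 2 2 3 1 3 2 1 2

Derivation:
p_1 = 7: count[7] becomes 1
p_2 = 3: count[3] becomes 1
p_3 = 5: count[5] becomes 1
p_4 = 7: count[7] becomes 2
p_5 = 5: count[5] becomes 2
p_6 = 8: count[8] becomes 1
p_7 = 4: count[4] becomes 1
p_8 = 10: count[10] becomes 1
Degrees (1 + count): deg[1]=1+0=1, deg[2]=1+0=1, deg[3]=1+1=2, deg[4]=1+1=2, deg[5]=1+2=3, deg[6]=1+0=1, deg[7]=1+2=3, deg[8]=1+1=2, deg[9]=1+0=1, deg[10]=1+1=2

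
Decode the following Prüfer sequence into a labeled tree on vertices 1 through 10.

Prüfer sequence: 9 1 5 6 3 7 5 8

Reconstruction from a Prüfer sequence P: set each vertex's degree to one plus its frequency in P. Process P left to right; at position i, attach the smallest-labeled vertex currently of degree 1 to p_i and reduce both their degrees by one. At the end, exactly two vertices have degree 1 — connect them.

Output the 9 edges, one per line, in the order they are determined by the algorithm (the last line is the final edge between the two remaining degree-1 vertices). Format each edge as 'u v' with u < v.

Initial degrees: {1:2, 2:1, 3:2, 4:1, 5:3, 6:2, 7:2, 8:2, 9:2, 10:1}
Step 1: smallest deg-1 vertex = 2, p_1 = 9. Add edge {2,9}. Now deg[2]=0, deg[9]=1.
Step 2: smallest deg-1 vertex = 4, p_2 = 1. Add edge {1,4}. Now deg[4]=0, deg[1]=1.
Step 3: smallest deg-1 vertex = 1, p_3 = 5. Add edge {1,5}. Now deg[1]=0, deg[5]=2.
Step 4: smallest deg-1 vertex = 9, p_4 = 6. Add edge {6,9}. Now deg[9]=0, deg[6]=1.
Step 5: smallest deg-1 vertex = 6, p_5 = 3. Add edge {3,6}. Now deg[6]=0, deg[3]=1.
Step 6: smallest deg-1 vertex = 3, p_6 = 7. Add edge {3,7}. Now deg[3]=0, deg[7]=1.
Step 7: smallest deg-1 vertex = 7, p_7 = 5. Add edge {5,7}. Now deg[7]=0, deg[5]=1.
Step 8: smallest deg-1 vertex = 5, p_8 = 8. Add edge {5,8}. Now deg[5]=0, deg[8]=1.
Final: two remaining deg-1 vertices are 8, 10. Add edge {8,10}.

Answer: 2 9
1 4
1 5
6 9
3 6
3 7
5 7
5 8
8 10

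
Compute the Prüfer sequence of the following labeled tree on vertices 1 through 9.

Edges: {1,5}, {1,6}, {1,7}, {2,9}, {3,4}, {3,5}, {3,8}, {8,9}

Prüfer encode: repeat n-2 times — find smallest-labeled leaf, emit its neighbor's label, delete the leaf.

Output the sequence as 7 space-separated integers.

Answer: 9 3 1 1 5 3 8

Derivation:
Step 1: leaves = {2,4,6,7}. Remove smallest leaf 2, emit neighbor 9.
Step 2: leaves = {4,6,7,9}. Remove smallest leaf 4, emit neighbor 3.
Step 3: leaves = {6,7,9}. Remove smallest leaf 6, emit neighbor 1.
Step 4: leaves = {7,9}. Remove smallest leaf 7, emit neighbor 1.
Step 5: leaves = {1,9}. Remove smallest leaf 1, emit neighbor 5.
Step 6: leaves = {5,9}. Remove smallest leaf 5, emit neighbor 3.
Step 7: leaves = {3,9}. Remove smallest leaf 3, emit neighbor 8.
Done: 2 vertices remain (8, 9). Sequence = [9 3 1 1 5 3 8]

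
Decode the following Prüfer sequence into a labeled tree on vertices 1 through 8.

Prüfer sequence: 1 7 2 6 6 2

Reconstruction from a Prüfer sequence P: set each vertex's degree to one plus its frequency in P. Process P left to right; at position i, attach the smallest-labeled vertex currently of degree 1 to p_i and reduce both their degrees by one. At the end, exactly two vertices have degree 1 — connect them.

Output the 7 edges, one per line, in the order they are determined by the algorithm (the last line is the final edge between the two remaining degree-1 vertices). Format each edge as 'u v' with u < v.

Initial degrees: {1:2, 2:3, 3:1, 4:1, 5:1, 6:3, 7:2, 8:1}
Step 1: smallest deg-1 vertex = 3, p_1 = 1. Add edge {1,3}. Now deg[3]=0, deg[1]=1.
Step 2: smallest deg-1 vertex = 1, p_2 = 7. Add edge {1,7}. Now deg[1]=0, deg[7]=1.
Step 3: smallest deg-1 vertex = 4, p_3 = 2. Add edge {2,4}. Now deg[4]=0, deg[2]=2.
Step 4: smallest deg-1 vertex = 5, p_4 = 6. Add edge {5,6}. Now deg[5]=0, deg[6]=2.
Step 5: smallest deg-1 vertex = 7, p_5 = 6. Add edge {6,7}. Now deg[7]=0, deg[6]=1.
Step 6: smallest deg-1 vertex = 6, p_6 = 2. Add edge {2,6}. Now deg[6]=0, deg[2]=1.
Final: two remaining deg-1 vertices are 2, 8. Add edge {2,8}.

Answer: 1 3
1 7
2 4
5 6
6 7
2 6
2 8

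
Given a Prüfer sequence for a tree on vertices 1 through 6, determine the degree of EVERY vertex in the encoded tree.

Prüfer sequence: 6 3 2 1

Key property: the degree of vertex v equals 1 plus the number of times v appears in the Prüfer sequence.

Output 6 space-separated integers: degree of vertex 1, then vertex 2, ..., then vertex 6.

p_1 = 6: count[6] becomes 1
p_2 = 3: count[3] becomes 1
p_3 = 2: count[2] becomes 1
p_4 = 1: count[1] becomes 1
Degrees (1 + count): deg[1]=1+1=2, deg[2]=1+1=2, deg[3]=1+1=2, deg[4]=1+0=1, deg[5]=1+0=1, deg[6]=1+1=2

Answer: 2 2 2 1 1 2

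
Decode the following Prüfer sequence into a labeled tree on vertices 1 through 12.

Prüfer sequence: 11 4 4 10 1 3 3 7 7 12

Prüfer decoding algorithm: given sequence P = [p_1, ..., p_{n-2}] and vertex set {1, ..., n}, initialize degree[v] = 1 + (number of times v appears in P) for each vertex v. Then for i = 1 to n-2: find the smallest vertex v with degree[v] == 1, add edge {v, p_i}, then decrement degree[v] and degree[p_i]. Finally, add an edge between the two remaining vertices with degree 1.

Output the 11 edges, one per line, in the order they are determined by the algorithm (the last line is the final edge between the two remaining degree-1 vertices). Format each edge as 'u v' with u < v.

Initial degrees: {1:2, 2:1, 3:3, 4:3, 5:1, 6:1, 7:3, 8:1, 9:1, 10:2, 11:2, 12:2}
Step 1: smallest deg-1 vertex = 2, p_1 = 11. Add edge {2,11}. Now deg[2]=0, deg[11]=1.
Step 2: smallest deg-1 vertex = 5, p_2 = 4. Add edge {4,5}. Now deg[5]=0, deg[4]=2.
Step 3: smallest deg-1 vertex = 6, p_3 = 4. Add edge {4,6}. Now deg[6]=0, deg[4]=1.
Step 4: smallest deg-1 vertex = 4, p_4 = 10. Add edge {4,10}. Now deg[4]=0, deg[10]=1.
Step 5: smallest deg-1 vertex = 8, p_5 = 1. Add edge {1,8}. Now deg[8]=0, deg[1]=1.
Step 6: smallest deg-1 vertex = 1, p_6 = 3. Add edge {1,3}. Now deg[1]=0, deg[3]=2.
Step 7: smallest deg-1 vertex = 9, p_7 = 3. Add edge {3,9}. Now deg[9]=0, deg[3]=1.
Step 8: smallest deg-1 vertex = 3, p_8 = 7. Add edge {3,7}. Now deg[3]=0, deg[7]=2.
Step 9: smallest deg-1 vertex = 10, p_9 = 7. Add edge {7,10}. Now deg[10]=0, deg[7]=1.
Step 10: smallest deg-1 vertex = 7, p_10 = 12. Add edge {7,12}. Now deg[7]=0, deg[12]=1.
Final: two remaining deg-1 vertices are 11, 12. Add edge {11,12}.

Answer: 2 11
4 5
4 6
4 10
1 8
1 3
3 9
3 7
7 10
7 12
11 12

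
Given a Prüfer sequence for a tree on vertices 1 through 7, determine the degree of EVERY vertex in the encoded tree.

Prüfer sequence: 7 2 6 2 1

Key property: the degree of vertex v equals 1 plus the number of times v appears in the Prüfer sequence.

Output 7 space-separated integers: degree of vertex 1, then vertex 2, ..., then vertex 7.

p_1 = 7: count[7] becomes 1
p_2 = 2: count[2] becomes 1
p_3 = 6: count[6] becomes 1
p_4 = 2: count[2] becomes 2
p_5 = 1: count[1] becomes 1
Degrees (1 + count): deg[1]=1+1=2, deg[2]=1+2=3, deg[3]=1+0=1, deg[4]=1+0=1, deg[5]=1+0=1, deg[6]=1+1=2, deg[7]=1+1=2

Answer: 2 3 1 1 1 2 2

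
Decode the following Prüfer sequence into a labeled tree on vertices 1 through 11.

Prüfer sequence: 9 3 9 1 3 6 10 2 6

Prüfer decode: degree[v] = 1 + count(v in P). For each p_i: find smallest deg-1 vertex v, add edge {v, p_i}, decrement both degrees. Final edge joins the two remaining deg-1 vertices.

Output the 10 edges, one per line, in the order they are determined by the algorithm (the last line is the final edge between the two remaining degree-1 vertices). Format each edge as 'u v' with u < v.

Answer: 4 9
3 5
7 9
1 8
1 3
3 6
9 10
2 10
2 6
6 11

Derivation:
Initial degrees: {1:2, 2:2, 3:3, 4:1, 5:1, 6:3, 7:1, 8:1, 9:3, 10:2, 11:1}
Step 1: smallest deg-1 vertex = 4, p_1 = 9. Add edge {4,9}. Now deg[4]=0, deg[9]=2.
Step 2: smallest deg-1 vertex = 5, p_2 = 3. Add edge {3,5}. Now deg[5]=0, deg[3]=2.
Step 3: smallest deg-1 vertex = 7, p_3 = 9. Add edge {7,9}. Now deg[7]=0, deg[9]=1.
Step 4: smallest deg-1 vertex = 8, p_4 = 1. Add edge {1,8}. Now deg[8]=0, deg[1]=1.
Step 5: smallest deg-1 vertex = 1, p_5 = 3. Add edge {1,3}. Now deg[1]=0, deg[3]=1.
Step 6: smallest deg-1 vertex = 3, p_6 = 6. Add edge {3,6}. Now deg[3]=0, deg[6]=2.
Step 7: smallest deg-1 vertex = 9, p_7 = 10. Add edge {9,10}. Now deg[9]=0, deg[10]=1.
Step 8: smallest deg-1 vertex = 10, p_8 = 2. Add edge {2,10}. Now deg[10]=0, deg[2]=1.
Step 9: smallest deg-1 vertex = 2, p_9 = 6. Add edge {2,6}. Now deg[2]=0, deg[6]=1.
Final: two remaining deg-1 vertices are 6, 11. Add edge {6,11}.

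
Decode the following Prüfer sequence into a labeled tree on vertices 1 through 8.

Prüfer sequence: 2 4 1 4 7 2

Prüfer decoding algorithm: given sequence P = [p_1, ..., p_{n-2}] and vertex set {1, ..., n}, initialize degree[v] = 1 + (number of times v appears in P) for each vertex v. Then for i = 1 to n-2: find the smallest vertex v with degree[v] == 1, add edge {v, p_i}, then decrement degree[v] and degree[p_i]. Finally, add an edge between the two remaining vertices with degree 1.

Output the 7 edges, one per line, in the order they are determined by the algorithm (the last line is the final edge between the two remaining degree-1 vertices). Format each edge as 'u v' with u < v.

Initial degrees: {1:2, 2:3, 3:1, 4:3, 5:1, 6:1, 7:2, 8:1}
Step 1: smallest deg-1 vertex = 3, p_1 = 2. Add edge {2,3}. Now deg[3]=0, deg[2]=2.
Step 2: smallest deg-1 vertex = 5, p_2 = 4. Add edge {4,5}. Now deg[5]=0, deg[4]=2.
Step 3: smallest deg-1 vertex = 6, p_3 = 1. Add edge {1,6}. Now deg[6]=0, deg[1]=1.
Step 4: smallest deg-1 vertex = 1, p_4 = 4. Add edge {1,4}. Now deg[1]=0, deg[4]=1.
Step 5: smallest deg-1 vertex = 4, p_5 = 7. Add edge {4,7}. Now deg[4]=0, deg[7]=1.
Step 6: smallest deg-1 vertex = 7, p_6 = 2. Add edge {2,7}. Now deg[7]=0, deg[2]=1.
Final: two remaining deg-1 vertices are 2, 8. Add edge {2,8}.

Answer: 2 3
4 5
1 6
1 4
4 7
2 7
2 8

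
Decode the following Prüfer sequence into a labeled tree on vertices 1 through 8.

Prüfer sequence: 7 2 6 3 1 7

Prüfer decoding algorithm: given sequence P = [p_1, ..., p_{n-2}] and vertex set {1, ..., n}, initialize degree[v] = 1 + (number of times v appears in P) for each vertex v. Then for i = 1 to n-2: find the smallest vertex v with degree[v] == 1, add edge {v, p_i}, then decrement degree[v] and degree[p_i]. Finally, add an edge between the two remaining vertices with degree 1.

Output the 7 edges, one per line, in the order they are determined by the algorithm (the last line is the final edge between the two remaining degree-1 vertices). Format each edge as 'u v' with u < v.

Answer: 4 7
2 5
2 6
3 6
1 3
1 7
7 8

Derivation:
Initial degrees: {1:2, 2:2, 3:2, 4:1, 5:1, 6:2, 7:3, 8:1}
Step 1: smallest deg-1 vertex = 4, p_1 = 7. Add edge {4,7}. Now deg[4]=0, deg[7]=2.
Step 2: smallest deg-1 vertex = 5, p_2 = 2. Add edge {2,5}. Now deg[5]=0, deg[2]=1.
Step 3: smallest deg-1 vertex = 2, p_3 = 6. Add edge {2,6}. Now deg[2]=0, deg[6]=1.
Step 4: smallest deg-1 vertex = 6, p_4 = 3. Add edge {3,6}. Now deg[6]=0, deg[3]=1.
Step 5: smallest deg-1 vertex = 3, p_5 = 1. Add edge {1,3}. Now deg[3]=0, deg[1]=1.
Step 6: smallest deg-1 vertex = 1, p_6 = 7. Add edge {1,7}. Now deg[1]=0, deg[7]=1.
Final: two remaining deg-1 vertices are 7, 8. Add edge {7,8}.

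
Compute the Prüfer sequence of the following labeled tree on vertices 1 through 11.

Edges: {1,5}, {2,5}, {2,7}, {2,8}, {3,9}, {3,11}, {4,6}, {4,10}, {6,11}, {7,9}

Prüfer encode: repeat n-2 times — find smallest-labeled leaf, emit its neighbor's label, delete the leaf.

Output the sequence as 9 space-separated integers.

Answer: 5 2 2 7 9 3 11 4 6

Derivation:
Step 1: leaves = {1,8,10}. Remove smallest leaf 1, emit neighbor 5.
Step 2: leaves = {5,8,10}. Remove smallest leaf 5, emit neighbor 2.
Step 3: leaves = {8,10}. Remove smallest leaf 8, emit neighbor 2.
Step 4: leaves = {2,10}. Remove smallest leaf 2, emit neighbor 7.
Step 5: leaves = {7,10}. Remove smallest leaf 7, emit neighbor 9.
Step 6: leaves = {9,10}. Remove smallest leaf 9, emit neighbor 3.
Step 7: leaves = {3,10}. Remove smallest leaf 3, emit neighbor 11.
Step 8: leaves = {10,11}. Remove smallest leaf 10, emit neighbor 4.
Step 9: leaves = {4,11}. Remove smallest leaf 4, emit neighbor 6.
Done: 2 vertices remain (6, 11). Sequence = [5 2 2 7 9 3 11 4 6]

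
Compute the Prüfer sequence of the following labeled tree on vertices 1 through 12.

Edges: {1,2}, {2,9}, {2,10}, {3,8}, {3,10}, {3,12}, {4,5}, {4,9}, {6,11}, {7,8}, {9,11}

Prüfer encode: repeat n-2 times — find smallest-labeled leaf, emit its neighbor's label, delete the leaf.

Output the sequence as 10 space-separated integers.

Step 1: leaves = {1,5,6,7,12}. Remove smallest leaf 1, emit neighbor 2.
Step 2: leaves = {5,6,7,12}. Remove smallest leaf 5, emit neighbor 4.
Step 3: leaves = {4,6,7,12}. Remove smallest leaf 4, emit neighbor 9.
Step 4: leaves = {6,7,12}. Remove smallest leaf 6, emit neighbor 11.
Step 5: leaves = {7,11,12}. Remove smallest leaf 7, emit neighbor 8.
Step 6: leaves = {8,11,12}. Remove smallest leaf 8, emit neighbor 3.
Step 7: leaves = {11,12}. Remove smallest leaf 11, emit neighbor 9.
Step 8: leaves = {9,12}. Remove smallest leaf 9, emit neighbor 2.
Step 9: leaves = {2,12}. Remove smallest leaf 2, emit neighbor 10.
Step 10: leaves = {10,12}. Remove smallest leaf 10, emit neighbor 3.
Done: 2 vertices remain (3, 12). Sequence = [2 4 9 11 8 3 9 2 10 3]

Answer: 2 4 9 11 8 3 9 2 10 3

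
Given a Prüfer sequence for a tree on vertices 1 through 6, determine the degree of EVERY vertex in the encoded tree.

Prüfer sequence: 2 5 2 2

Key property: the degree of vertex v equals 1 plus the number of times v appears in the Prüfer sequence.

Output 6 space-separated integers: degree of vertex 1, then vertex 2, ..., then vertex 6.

Answer: 1 4 1 1 2 1

Derivation:
p_1 = 2: count[2] becomes 1
p_2 = 5: count[5] becomes 1
p_3 = 2: count[2] becomes 2
p_4 = 2: count[2] becomes 3
Degrees (1 + count): deg[1]=1+0=1, deg[2]=1+3=4, deg[3]=1+0=1, deg[4]=1+0=1, deg[5]=1+1=2, deg[6]=1+0=1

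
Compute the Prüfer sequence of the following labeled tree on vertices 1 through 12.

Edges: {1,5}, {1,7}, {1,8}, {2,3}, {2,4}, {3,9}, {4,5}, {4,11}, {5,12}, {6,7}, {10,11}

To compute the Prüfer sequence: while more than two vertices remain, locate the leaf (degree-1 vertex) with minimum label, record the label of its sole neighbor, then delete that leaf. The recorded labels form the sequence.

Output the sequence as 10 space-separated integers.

Answer: 7 1 1 5 3 2 4 11 4 5

Derivation:
Step 1: leaves = {6,8,9,10,12}. Remove smallest leaf 6, emit neighbor 7.
Step 2: leaves = {7,8,9,10,12}. Remove smallest leaf 7, emit neighbor 1.
Step 3: leaves = {8,9,10,12}. Remove smallest leaf 8, emit neighbor 1.
Step 4: leaves = {1,9,10,12}. Remove smallest leaf 1, emit neighbor 5.
Step 5: leaves = {9,10,12}. Remove smallest leaf 9, emit neighbor 3.
Step 6: leaves = {3,10,12}. Remove smallest leaf 3, emit neighbor 2.
Step 7: leaves = {2,10,12}. Remove smallest leaf 2, emit neighbor 4.
Step 8: leaves = {10,12}. Remove smallest leaf 10, emit neighbor 11.
Step 9: leaves = {11,12}. Remove smallest leaf 11, emit neighbor 4.
Step 10: leaves = {4,12}. Remove smallest leaf 4, emit neighbor 5.
Done: 2 vertices remain (5, 12). Sequence = [7 1 1 5 3 2 4 11 4 5]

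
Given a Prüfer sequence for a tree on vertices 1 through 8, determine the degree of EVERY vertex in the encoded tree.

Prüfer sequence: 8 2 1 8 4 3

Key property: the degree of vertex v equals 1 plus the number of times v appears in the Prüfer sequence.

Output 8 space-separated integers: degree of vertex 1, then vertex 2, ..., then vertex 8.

p_1 = 8: count[8] becomes 1
p_2 = 2: count[2] becomes 1
p_3 = 1: count[1] becomes 1
p_4 = 8: count[8] becomes 2
p_5 = 4: count[4] becomes 1
p_6 = 3: count[3] becomes 1
Degrees (1 + count): deg[1]=1+1=2, deg[2]=1+1=2, deg[3]=1+1=2, deg[4]=1+1=2, deg[5]=1+0=1, deg[6]=1+0=1, deg[7]=1+0=1, deg[8]=1+2=3

Answer: 2 2 2 2 1 1 1 3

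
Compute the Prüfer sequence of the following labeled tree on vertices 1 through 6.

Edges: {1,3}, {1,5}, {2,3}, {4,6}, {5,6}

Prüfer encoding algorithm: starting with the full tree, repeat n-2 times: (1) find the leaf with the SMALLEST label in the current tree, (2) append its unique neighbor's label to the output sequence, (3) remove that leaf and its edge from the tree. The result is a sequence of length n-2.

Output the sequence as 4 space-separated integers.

Answer: 3 1 5 6

Derivation:
Step 1: leaves = {2,4}. Remove smallest leaf 2, emit neighbor 3.
Step 2: leaves = {3,4}. Remove smallest leaf 3, emit neighbor 1.
Step 3: leaves = {1,4}. Remove smallest leaf 1, emit neighbor 5.
Step 4: leaves = {4,5}. Remove smallest leaf 4, emit neighbor 6.
Done: 2 vertices remain (5, 6). Sequence = [3 1 5 6]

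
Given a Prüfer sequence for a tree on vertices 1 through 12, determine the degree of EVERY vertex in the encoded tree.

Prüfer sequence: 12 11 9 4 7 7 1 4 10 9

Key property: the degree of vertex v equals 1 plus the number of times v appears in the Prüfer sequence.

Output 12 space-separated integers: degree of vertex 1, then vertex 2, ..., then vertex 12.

Answer: 2 1 1 3 1 1 3 1 3 2 2 2

Derivation:
p_1 = 12: count[12] becomes 1
p_2 = 11: count[11] becomes 1
p_3 = 9: count[9] becomes 1
p_4 = 4: count[4] becomes 1
p_5 = 7: count[7] becomes 1
p_6 = 7: count[7] becomes 2
p_7 = 1: count[1] becomes 1
p_8 = 4: count[4] becomes 2
p_9 = 10: count[10] becomes 1
p_10 = 9: count[9] becomes 2
Degrees (1 + count): deg[1]=1+1=2, deg[2]=1+0=1, deg[3]=1+0=1, deg[4]=1+2=3, deg[5]=1+0=1, deg[6]=1+0=1, deg[7]=1+2=3, deg[8]=1+0=1, deg[9]=1+2=3, deg[10]=1+1=2, deg[11]=1+1=2, deg[12]=1+1=2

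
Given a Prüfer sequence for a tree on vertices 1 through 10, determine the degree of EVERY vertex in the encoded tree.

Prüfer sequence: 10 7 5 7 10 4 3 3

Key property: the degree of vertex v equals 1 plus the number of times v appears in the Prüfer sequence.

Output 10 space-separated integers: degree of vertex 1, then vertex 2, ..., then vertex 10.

p_1 = 10: count[10] becomes 1
p_2 = 7: count[7] becomes 1
p_3 = 5: count[5] becomes 1
p_4 = 7: count[7] becomes 2
p_5 = 10: count[10] becomes 2
p_6 = 4: count[4] becomes 1
p_7 = 3: count[3] becomes 1
p_8 = 3: count[3] becomes 2
Degrees (1 + count): deg[1]=1+0=1, deg[2]=1+0=1, deg[3]=1+2=3, deg[4]=1+1=2, deg[5]=1+1=2, deg[6]=1+0=1, deg[7]=1+2=3, deg[8]=1+0=1, deg[9]=1+0=1, deg[10]=1+2=3

Answer: 1 1 3 2 2 1 3 1 1 3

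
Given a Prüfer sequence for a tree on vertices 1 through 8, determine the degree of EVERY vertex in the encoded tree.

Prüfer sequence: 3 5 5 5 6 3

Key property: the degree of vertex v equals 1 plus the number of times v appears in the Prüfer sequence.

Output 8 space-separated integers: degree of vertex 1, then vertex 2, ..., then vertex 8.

Answer: 1 1 3 1 4 2 1 1

Derivation:
p_1 = 3: count[3] becomes 1
p_2 = 5: count[5] becomes 1
p_3 = 5: count[5] becomes 2
p_4 = 5: count[5] becomes 3
p_5 = 6: count[6] becomes 1
p_6 = 3: count[3] becomes 2
Degrees (1 + count): deg[1]=1+0=1, deg[2]=1+0=1, deg[3]=1+2=3, deg[4]=1+0=1, deg[5]=1+3=4, deg[6]=1+1=2, deg[7]=1+0=1, deg[8]=1+0=1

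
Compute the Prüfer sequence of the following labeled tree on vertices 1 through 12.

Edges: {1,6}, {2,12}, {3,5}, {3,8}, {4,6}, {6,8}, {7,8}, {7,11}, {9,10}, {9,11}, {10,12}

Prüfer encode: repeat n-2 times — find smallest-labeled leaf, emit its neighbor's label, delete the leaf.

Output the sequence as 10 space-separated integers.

Step 1: leaves = {1,2,4,5}. Remove smallest leaf 1, emit neighbor 6.
Step 2: leaves = {2,4,5}. Remove smallest leaf 2, emit neighbor 12.
Step 3: leaves = {4,5,12}. Remove smallest leaf 4, emit neighbor 6.
Step 4: leaves = {5,6,12}. Remove smallest leaf 5, emit neighbor 3.
Step 5: leaves = {3,6,12}. Remove smallest leaf 3, emit neighbor 8.
Step 6: leaves = {6,12}. Remove smallest leaf 6, emit neighbor 8.
Step 7: leaves = {8,12}. Remove smallest leaf 8, emit neighbor 7.
Step 8: leaves = {7,12}. Remove smallest leaf 7, emit neighbor 11.
Step 9: leaves = {11,12}. Remove smallest leaf 11, emit neighbor 9.
Step 10: leaves = {9,12}. Remove smallest leaf 9, emit neighbor 10.
Done: 2 vertices remain (10, 12). Sequence = [6 12 6 3 8 8 7 11 9 10]

Answer: 6 12 6 3 8 8 7 11 9 10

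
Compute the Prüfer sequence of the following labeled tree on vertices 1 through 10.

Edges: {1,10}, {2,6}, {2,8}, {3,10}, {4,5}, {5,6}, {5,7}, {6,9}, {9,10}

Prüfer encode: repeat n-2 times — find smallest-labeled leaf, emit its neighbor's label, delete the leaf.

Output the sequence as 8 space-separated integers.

Answer: 10 10 5 5 6 2 6 9

Derivation:
Step 1: leaves = {1,3,4,7,8}. Remove smallest leaf 1, emit neighbor 10.
Step 2: leaves = {3,4,7,8}. Remove smallest leaf 3, emit neighbor 10.
Step 3: leaves = {4,7,8,10}. Remove smallest leaf 4, emit neighbor 5.
Step 4: leaves = {7,8,10}. Remove smallest leaf 7, emit neighbor 5.
Step 5: leaves = {5,8,10}. Remove smallest leaf 5, emit neighbor 6.
Step 6: leaves = {8,10}. Remove smallest leaf 8, emit neighbor 2.
Step 7: leaves = {2,10}. Remove smallest leaf 2, emit neighbor 6.
Step 8: leaves = {6,10}. Remove smallest leaf 6, emit neighbor 9.
Done: 2 vertices remain (9, 10). Sequence = [10 10 5 5 6 2 6 9]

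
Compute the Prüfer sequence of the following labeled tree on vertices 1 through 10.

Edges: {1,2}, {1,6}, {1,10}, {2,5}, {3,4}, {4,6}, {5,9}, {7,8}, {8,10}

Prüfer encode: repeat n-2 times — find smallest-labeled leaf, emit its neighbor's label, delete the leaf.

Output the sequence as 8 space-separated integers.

Step 1: leaves = {3,7,9}. Remove smallest leaf 3, emit neighbor 4.
Step 2: leaves = {4,7,9}. Remove smallest leaf 4, emit neighbor 6.
Step 3: leaves = {6,7,9}. Remove smallest leaf 6, emit neighbor 1.
Step 4: leaves = {7,9}. Remove smallest leaf 7, emit neighbor 8.
Step 5: leaves = {8,9}. Remove smallest leaf 8, emit neighbor 10.
Step 6: leaves = {9,10}. Remove smallest leaf 9, emit neighbor 5.
Step 7: leaves = {5,10}. Remove smallest leaf 5, emit neighbor 2.
Step 8: leaves = {2,10}. Remove smallest leaf 2, emit neighbor 1.
Done: 2 vertices remain (1, 10). Sequence = [4 6 1 8 10 5 2 1]

Answer: 4 6 1 8 10 5 2 1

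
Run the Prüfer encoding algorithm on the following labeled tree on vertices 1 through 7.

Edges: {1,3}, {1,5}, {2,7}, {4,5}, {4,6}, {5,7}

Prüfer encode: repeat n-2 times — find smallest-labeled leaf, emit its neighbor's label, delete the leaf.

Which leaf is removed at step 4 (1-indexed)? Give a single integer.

Answer: 6

Derivation:
Step 1: current leaves = {2,3,6}. Remove leaf 2 (neighbor: 7).
Step 2: current leaves = {3,6,7}. Remove leaf 3 (neighbor: 1).
Step 3: current leaves = {1,6,7}. Remove leaf 1 (neighbor: 5).
Step 4: current leaves = {6,7}. Remove leaf 6 (neighbor: 4).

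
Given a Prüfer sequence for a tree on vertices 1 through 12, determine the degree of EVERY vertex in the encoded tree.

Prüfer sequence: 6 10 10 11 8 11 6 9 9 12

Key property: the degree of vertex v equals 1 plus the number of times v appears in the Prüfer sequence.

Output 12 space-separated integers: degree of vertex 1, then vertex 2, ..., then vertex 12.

Answer: 1 1 1 1 1 3 1 2 3 3 3 2

Derivation:
p_1 = 6: count[6] becomes 1
p_2 = 10: count[10] becomes 1
p_3 = 10: count[10] becomes 2
p_4 = 11: count[11] becomes 1
p_5 = 8: count[8] becomes 1
p_6 = 11: count[11] becomes 2
p_7 = 6: count[6] becomes 2
p_8 = 9: count[9] becomes 1
p_9 = 9: count[9] becomes 2
p_10 = 12: count[12] becomes 1
Degrees (1 + count): deg[1]=1+0=1, deg[2]=1+0=1, deg[3]=1+0=1, deg[4]=1+0=1, deg[5]=1+0=1, deg[6]=1+2=3, deg[7]=1+0=1, deg[8]=1+1=2, deg[9]=1+2=3, deg[10]=1+2=3, deg[11]=1+2=3, deg[12]=1+1=2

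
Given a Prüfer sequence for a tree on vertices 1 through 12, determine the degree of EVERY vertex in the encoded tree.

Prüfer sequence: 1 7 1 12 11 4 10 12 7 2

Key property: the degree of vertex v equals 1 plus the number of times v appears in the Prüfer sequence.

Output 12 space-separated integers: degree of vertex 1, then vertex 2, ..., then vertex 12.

Answer: 3 2 1 2 1 1 3 1 1 2 2 3

Derivation:
p_1 = 1: count[1] becomes 1
p_2 = 7: count[7] becomes 1
p_3 = 1: count[1] becomes 2
p_4 = 12: count[12] becomes 1
p_5 = 11: count[11] becomes 1
p_6 = 4: count[4] becomes 1
p_7 = 10: count[10] becomes 1
p_8 = 12: count[12] becomes 2
p_9 = 7: count[7] becomes 2
p_10 = 2: count[2] becomes 1
Degrees (1 + count): deg[1]=1+2=3, deg[2]=1+1=2, deg[3]=1+0=1, deg[4]=1+1=2, deg[5]=1+0=1, deg[6]=1+0=1, deg[7]=1+2=3, deg[8]=1+0=1, deg[9]=1+0=1, deg[10]=1+1=2, deg[11]=1+1=2, deg[12]=1+2=3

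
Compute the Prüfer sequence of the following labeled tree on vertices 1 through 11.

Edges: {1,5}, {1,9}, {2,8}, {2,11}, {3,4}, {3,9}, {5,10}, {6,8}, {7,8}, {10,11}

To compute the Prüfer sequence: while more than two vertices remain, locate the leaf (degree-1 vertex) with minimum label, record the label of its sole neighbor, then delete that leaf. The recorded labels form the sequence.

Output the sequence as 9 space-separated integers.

Step 1: leaves = {4,6,7}. Remove smallest leaf 4, emit neighbor 3.
Step 2: leaves = {3,6,7}. Remove smallest leaf 3, emit neighbor 9.
Step 3: leaves = {6,7,9}. Remove smallest leaf 6, emit neighbor 8.
Step 4: leaves = {7,9}. Remove smallest leaf 7, emit neighbor 8.
Step 5: leaves = {8,9}. Remove smallest leaf 8, emit neighbor 2.
Step 6: leaves = {2,9}. Remove smallest leaf 2, emit neighbor 11.
Step 7: leaves = {9,11}. Remove smallest leaf 9, emit neighbor 1.
Step 8: leaves = {1,11}. Remove smallest leaf 1, emit neighbor 5.
Step 9: leaves = {5,11}. Remove smallest leaf 5, emit neighbor 10.
Done: 2 vertices remain (10, 11). Sequence = [3 9 8 8 2 11 1 5 10]

Answer: 3 9 8 8 2 11 1 5 10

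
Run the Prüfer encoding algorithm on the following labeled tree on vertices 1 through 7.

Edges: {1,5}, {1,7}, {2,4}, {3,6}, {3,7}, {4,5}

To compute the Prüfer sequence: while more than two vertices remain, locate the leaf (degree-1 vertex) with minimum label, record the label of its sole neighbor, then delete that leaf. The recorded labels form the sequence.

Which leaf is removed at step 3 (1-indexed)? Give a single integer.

Step 1: current leaves = {2,6}. Remove leaf 2 (neighbor: 4).
Step 2: current leaves = {4,6}. Remove leaf 4 (neighbor: 5).
Step 3: current leaves = {5,6}. Remove leaf 5 (neighbor: 1).

Answer: 5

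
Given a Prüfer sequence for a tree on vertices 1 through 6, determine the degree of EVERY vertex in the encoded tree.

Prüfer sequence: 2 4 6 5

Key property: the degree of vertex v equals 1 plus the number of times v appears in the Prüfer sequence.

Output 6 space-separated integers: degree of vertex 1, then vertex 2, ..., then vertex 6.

p_1 = 2: count[2] becomes 1
p_2 = 4: count[4] becomes 1
p_3 = 6: count[6] becomes 1
p_4 = 5: count[5] becomes 1
Degrees (1 + count): deg[1]=1+0=1, deg[2]=1+1=2, deg[3]=1+0=1, deg[4]=1+1=2, deg[5]=1+1=2, deg[6]=1+1=2

Answer: 1 2 1 2 2 2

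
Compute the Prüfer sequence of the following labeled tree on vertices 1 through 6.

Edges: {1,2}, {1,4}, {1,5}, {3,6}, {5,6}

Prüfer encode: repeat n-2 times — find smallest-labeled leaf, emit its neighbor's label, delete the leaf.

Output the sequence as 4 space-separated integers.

Step 1: leaves = {2,3,4}. Remove smallest leaf 2, emit neighbor 1.
Step 2: leaves = {3,4}. Remove smallest leaf 3, emit neighbor 6.
Step 3: leaves = {4,6}. Remove smallest leaf 4, emit neighbor 1.
Step 4: leaves = {1,6}. Remove smallest leaf 1, emit neighbor 5.
Done: 2 vertices remain (5, 6). Sequence = [1 6 1 5]

Answer: 1 6 1 5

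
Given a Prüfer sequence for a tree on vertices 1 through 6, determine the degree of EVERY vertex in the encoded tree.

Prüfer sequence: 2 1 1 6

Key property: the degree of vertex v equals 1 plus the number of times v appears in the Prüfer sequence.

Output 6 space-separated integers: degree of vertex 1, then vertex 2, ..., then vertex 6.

p_1 = 2: count[2] becomes 1
p_2 = 1: count[1] becomes 1
p_3 = 1: count[1] becomes 2
p_4 = 6: count[6] becomes 1
Degrees (1 + count): deg[1]=1+2=3, deg[2]=1+1=2, deg[3]=1+0=1, deg[4]=1+0=1, deg[5]=1+0=1, deg[6]=1+1=2

Answer: 3 2 1 1 1 2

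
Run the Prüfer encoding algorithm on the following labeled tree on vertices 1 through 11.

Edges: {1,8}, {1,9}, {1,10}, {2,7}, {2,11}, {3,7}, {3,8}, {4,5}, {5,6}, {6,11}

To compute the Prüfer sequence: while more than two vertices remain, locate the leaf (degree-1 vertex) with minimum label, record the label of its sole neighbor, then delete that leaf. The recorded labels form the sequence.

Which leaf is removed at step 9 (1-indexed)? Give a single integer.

Answer: 7

Derivation:
Step 1: current leaves = {4,9,10}. Remove leaf 4 (neighbor: 5).
Step 2: current leaves = {5,9,10}. Remove leaf 5 (neighbor: 6).
Step 3: current leaves = {6,9,10}. Remove leaf 6 (neighbor: 11).
Step 4: current leaves = {9,10,11}. Remove leaf 9 (neighbor: 1).
Step 5: current leaves = {10,11}. Remove leaf 10 (neighbor: 1).
Step 6: current leaves = {1,11}. Remove leaf 1 (neighbor: 8).
Step 7: current leaves = {8,11}. Remove leaf 8 (neighbor: 3).
Step 8: current leaves = {3,11}. Remove leaf 3 (neighbor: 7).
Step 9: current leaves = {7,11}. Remove leaf 7 (neighbor: 2).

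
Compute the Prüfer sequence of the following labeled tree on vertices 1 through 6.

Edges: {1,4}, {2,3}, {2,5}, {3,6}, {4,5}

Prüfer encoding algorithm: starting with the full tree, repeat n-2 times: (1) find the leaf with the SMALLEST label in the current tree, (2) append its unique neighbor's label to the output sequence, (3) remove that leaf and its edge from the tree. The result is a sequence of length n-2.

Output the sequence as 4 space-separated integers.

Answer: 4 5 2 3

Derivation:
Step 1: leaves = {1,6}. Remove smallest leaf 1, emit neighbor 4.
Step 2: leaves = {4,6}. Remove smallest leaf 4, emit neighbor 5.
Step 3: leaves = {5,6}. Remove smallest leaf 5, emit neighbor 2.
Step 4: leaves = {2,6}. Remove smallest leaf 2, emit neighbor 3.
Done: 2 vertices remain (3, 6). Sequence = [4 5 2 3]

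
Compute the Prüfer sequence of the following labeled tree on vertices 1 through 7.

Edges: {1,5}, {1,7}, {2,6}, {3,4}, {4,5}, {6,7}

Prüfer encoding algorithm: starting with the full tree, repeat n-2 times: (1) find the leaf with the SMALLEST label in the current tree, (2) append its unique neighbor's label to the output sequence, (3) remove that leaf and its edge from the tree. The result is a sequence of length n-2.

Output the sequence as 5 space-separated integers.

Answer: 6 4 5 1 7

Derivation:
Step 1: leaves = {2,3}. Remove smallest leaf 2, emit neighbor 6.
Step 2: leaves = {3,6}. Remove smallest leaf 3, emit neighbor 4.
Step 3: leaves = {4,6}. Remove smallest leaf 4, emit neighbor 5.
Step 4: leaves = {5,6}. Remove smallest leaf 5, emit neighbor 1.
Step 5: leaves = {1,6}. Remove smallest leaf 1, emit neighbor 7.
Done: 2 vertices remain (6, 7). Sequence = [6 4 5 1 7]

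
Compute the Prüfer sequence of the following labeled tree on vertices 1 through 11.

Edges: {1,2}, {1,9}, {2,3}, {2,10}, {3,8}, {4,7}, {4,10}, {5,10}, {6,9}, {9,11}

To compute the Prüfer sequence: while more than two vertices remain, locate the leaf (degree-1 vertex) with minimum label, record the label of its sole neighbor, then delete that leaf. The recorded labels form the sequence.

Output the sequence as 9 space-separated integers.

Answer: 10 9 4 10 3 2 2 1 9

Derivation:
Step 1: leaves = {5,6,7,8,11}. Remove smallest leaf 5, emit neighbor 10.
Step 2: leaves = {6,7,8,11}. Remove smallest leaf 6, emit neighbor 9.
Step 3: leaves = {7,8,11}. Remove smallest leaf 7, emit neighbor 4.
Step 4: leaves = {4,8,11}. Remove smallest leaf 4, emit neighbor 10.
Step 5: leaves = {8,10,11}. Remove smallest leaf 8, emit neighbor 3.
Step 6: leaves = {3,10,11}. Remove smallest leaf 3, emit neighbor 2.
Step 7: leaves = {10,11}. Remove smallest leaf 10, emit neighbor 2.
Step 8: leaves = {2,11}. Remove smallest leaf 2, emit neighbor 1.
Step 9: leaves = {1,11}. Remove smallest leaf 1, emit neighbor 9.
Done: 2 vertices remain (9, 11). Sequence = [10 9 4 10 3 2 2 1 9]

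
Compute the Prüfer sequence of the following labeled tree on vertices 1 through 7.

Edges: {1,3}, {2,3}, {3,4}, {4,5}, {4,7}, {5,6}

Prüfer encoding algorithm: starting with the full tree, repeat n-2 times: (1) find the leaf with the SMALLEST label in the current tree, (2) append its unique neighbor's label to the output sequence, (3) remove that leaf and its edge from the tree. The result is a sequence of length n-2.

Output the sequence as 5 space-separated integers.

Answer: 3 3 4 5 4

Derivation:
Step 1: leaves = {1,2,6,7}. Remove smallest leaf 1, emit neighbor 3.
Step 2: leaves = {2,6,7}. Remove smallest leaf 2, emit neighbor 3.
Step 3: leaves = {3,6,7}. Remove smallest leaf 3, emit neighbor 4.
Step 4: leaves = {6,7}. Remove smallest leaf 6, emit neighbor 5.
Step 5: leaves = {5,7}. Remove smallest leaf 5, emit neighbor 4.
Done: 2 vertices remain (4, 7). Sequence = [3 3 4 5 4]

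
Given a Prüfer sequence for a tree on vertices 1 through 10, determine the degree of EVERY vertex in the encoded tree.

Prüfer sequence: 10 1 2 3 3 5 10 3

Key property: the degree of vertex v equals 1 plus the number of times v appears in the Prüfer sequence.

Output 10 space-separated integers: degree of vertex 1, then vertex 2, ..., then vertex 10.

p_1 = 10: count[10] becomes 1
p_2 = 1: count[1] becomes 1
p_3 = 2: count[2] becomes 1
p_4 = 3: count[3] becomes 1
p_5 = 3: count[3] becomes 2
p_6 = 5: count[5] becomes 1
p_7 = 10: count[10] becomes 2
p_8 = 3: count[3] becomes 3
Degrees (1 + count): deg[1]=1+1=2, deg[2]=1+1=2, deg[3]=1+3=4, deg[4]=1+0=1, deg[5]=1+1=2, deg[6]=1+0=1, deg[7]=1+0=1, deg[8]=1+0=1, deg[9]=1+0=1, deg[10]=1+2=3

Answer: 2 2 4 1 2 1 1 1 1 3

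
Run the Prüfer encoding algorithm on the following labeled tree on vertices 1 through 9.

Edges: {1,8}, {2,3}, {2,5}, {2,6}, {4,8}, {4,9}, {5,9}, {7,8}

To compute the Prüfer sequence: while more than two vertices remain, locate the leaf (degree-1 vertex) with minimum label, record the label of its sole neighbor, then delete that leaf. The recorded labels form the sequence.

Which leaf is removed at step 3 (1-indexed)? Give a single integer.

Answer: 6

Derivation:
Step 1: current leaves = {1,3,6,7}. Remove leaf 1 (neighbor: 8).
Step 2: current leaves = {3,6,7}. Remove leaf 3 (neighbor: 2).
Step 3: current leaves = {6,7}. Remove leaf 6 (neighbor: 2).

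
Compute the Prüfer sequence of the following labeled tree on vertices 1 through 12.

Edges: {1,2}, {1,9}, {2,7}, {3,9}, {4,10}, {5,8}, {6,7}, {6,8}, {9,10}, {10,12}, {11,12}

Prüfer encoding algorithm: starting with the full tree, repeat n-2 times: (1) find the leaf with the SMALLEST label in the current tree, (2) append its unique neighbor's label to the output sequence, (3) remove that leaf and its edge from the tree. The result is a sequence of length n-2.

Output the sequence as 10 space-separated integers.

Answer: 9 10 8 6 7 2 1 9 10 12

Derivation:
Step 1: leaves = {3,4,5,11}. Remove smallest leaf 3, emit neighbor 9.
Step 2: leaves = {4,5,11}. Remove smallest leaf 4, emit neighbor 10.
Step 3: leaves = {5,11}. Remove smallest leaf 5, emit neighbor 8.
Step 4: leaves = {8,11}. Remove smallest leaf 8, emit neighbor 6.
Step 5: leaves = {6,11}. Remove smallest leaf 6, emit neighbor 7.
Step 6: leaves = {7,11}. Remove smallest leaf 7, emit neighbor 2.
Step 7: leaves = {2,11}. Remove smallest leaf 2, emit neighbor 1.
Step 8: leaves = {1,11}. Remove smallest leaf 1, emit neighbor 9.
Step 9: leaves = {9,11}. Remove smallest leaf 9, emit neighbor 10.
Step 10: leaves = {10,11}. Remove smallest leaf 10, emit neighbor 12.
Done: 2 vertices remain (11, 12). Sequence = [9 10 8 6 7 2 1 9 10 12]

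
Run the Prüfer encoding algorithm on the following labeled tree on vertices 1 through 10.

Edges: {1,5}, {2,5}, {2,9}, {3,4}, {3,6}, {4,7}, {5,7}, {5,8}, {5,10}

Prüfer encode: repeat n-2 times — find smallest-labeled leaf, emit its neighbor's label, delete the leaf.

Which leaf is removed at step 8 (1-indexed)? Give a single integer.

Answer: 2

Derivation:
Step 1: current leaves = {1,6,8,9,10}. Remove leaf 1 (neighbor: 5).
Step 2: current leaves = {6,8,9,10}. Remove leaf 6 (neighbor: 3).
Step 3: current leaves = {3,8,9,10}. Remove leaf 3 (neighbor: 4).
Step 4: current leaves = {4,8,9,10}. Remove leaf 4 (neighbor: 7).
Step 5: current leaves = {7,8,9,10}. Remove leaf 7 (neighbor: 5).
Step 6: current leaves = {8,9,10}. Remove leaf 8 (neighbor: 5).
Step 7: current leaves = {9,10}. Remove leaf 9 (neighbor: 2).
Step 8: current leaves = {2,10}. Remove leaf 2 (neighbor: 5).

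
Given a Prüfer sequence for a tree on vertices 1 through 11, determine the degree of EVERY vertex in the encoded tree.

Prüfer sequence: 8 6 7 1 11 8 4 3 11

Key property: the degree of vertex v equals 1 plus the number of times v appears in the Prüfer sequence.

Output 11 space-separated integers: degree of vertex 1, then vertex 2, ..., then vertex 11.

p_1 = 8: count[8] becomes 1
p_2 = 6: count[6] becomes 1
p_3 = 7: count[7] becomes 1
p_4 = 1: count[1] becomes 1
p_5 = 11: count[11] becomes 1
p_6 = 8: count[8] becomes 2
p_7 = 4: count[4] becomes 1
p_8 = 3: count[3] becomes 1
p_9 = 11: count[11] becomes 2
Degrees (1 + count): deg[1]=1+1=2, deg[2]=1+0=1, deg[3]=1+1=2, deg[4]=1+1=2, deg[5]=1+0=1, deg[6]=1+1=2, deg[7]=1+1=2, deg[8]=1+2=3, deg[9]=1+0=1, deg[10]=1+0=1, deg[11]=1+2=3

Answer: 2 1 2 2 1 2 2 3 1 1 3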